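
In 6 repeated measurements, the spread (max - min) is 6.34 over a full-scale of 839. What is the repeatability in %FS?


Repeatability = (spread / full scale) * 100%.
R = (6.34 / 839) * 100
R = 0.756 %FS

0.756 %FS


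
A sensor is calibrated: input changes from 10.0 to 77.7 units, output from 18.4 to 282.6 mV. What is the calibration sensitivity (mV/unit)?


Sensitivity = (y2 - y1) / (x2 - x1).
S = (282.6 - 18.4) / (77.7 - 10.0)
S = 264.2 / 67.7
S = 3.9025 mV/unit

3.9025 mV/unit


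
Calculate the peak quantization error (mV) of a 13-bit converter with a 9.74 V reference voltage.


The maximum quantization error is +/- LSB/2.
LSB = Vref / 2^n = 9.74 / 8192 = 0.00118896 V
Max error = LSB / 2 = 0.00118896 / 2 = 0.00059448 V
Max error = 0.5945 mV

0.5945 mV


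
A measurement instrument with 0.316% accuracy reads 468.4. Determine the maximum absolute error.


Absolute error = (accuracy% / 100) * reading.
Error = (0.316 / 100) * 468.4
Error = 0.00316 * 468.4
Error = 1.4801

1.4801


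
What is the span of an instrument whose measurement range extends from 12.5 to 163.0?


Span = upper range - lower range.
Span = 163.0 - (12.5)
Span = 150.5

150.5


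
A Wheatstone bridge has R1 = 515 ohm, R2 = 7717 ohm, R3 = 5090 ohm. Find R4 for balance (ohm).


At balance: R1*R4 = R2*R3, so R4 = R2*R3/R1.
R4 = 7717 * 5090 / 515
R4 = 39279530 / 515
R4 = 76270.93 ohm

76270.93 ohm


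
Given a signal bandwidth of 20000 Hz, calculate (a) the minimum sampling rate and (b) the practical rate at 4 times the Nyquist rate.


By Nyquist theorem, fs_min = 2 * fmax.
fs_min = 2 * 20000 = 40000 Hz
Practical rate = 4 * fs_min = 4 * 40000 = 160000 Hz

fs_min = 40000 Hz, fs_practical = 160000 Hz


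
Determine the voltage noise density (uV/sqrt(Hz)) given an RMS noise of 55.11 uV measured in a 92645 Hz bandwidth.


Noise spectral density = Vrms / sqrt(BW).
NSD = 55.11 / sqrt(92645)
NSD = 55.11 / 304.3764
NSD = 0.1811 uV/sqrt(Hz)

0.1811 uV/sqrt(Hz)


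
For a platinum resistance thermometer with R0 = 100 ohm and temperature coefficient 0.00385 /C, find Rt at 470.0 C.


The RTD equation: Rt = R0 * (1 + alpha * T).
Rt = 100 * (1 + 0.00385 * 470.0)
Rt = 100 * (1 + 1.8095)
Rt = 100 * 2.8095
Rt = 280.95 ohm

280.95 ohm


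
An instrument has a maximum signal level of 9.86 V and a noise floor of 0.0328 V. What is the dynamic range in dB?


Dynamic range = 20 * log10(Vmax / Vnoise).
DR = 20 * log10(9.86 / 0.0328)
DR = 20 * log10(300.61)
DR = 49.56 dB

49.56 dB


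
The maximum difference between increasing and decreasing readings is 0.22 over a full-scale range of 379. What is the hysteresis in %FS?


Hysteresis = (max difference / full scale) * 100%.
H = (0.22 / 379) * 100
H = 0.058 %FS

0.058 %FS


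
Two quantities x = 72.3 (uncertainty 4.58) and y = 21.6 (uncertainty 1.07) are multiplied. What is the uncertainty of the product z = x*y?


For a product z = x*y, the relative uncertainty is:
uz/z = sqrt((ux/x)^2 + (uy/y)^2)
Relative uncertainties: ux/x = 4.58/72.3 = 0.063347
uy/y = 1.07/21.6 = 0.049537
z = 72.3 * 21.6 = 1561.7
uz = 1561.7 * sqrt(0.063347^2 + 0.049537^2) = 125.585

125.585


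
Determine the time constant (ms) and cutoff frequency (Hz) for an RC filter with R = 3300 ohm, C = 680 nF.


Time constant: tau = R * C.
tau = 3300 * 6.80e-07 = 0.002244 s
tau = 2.244 ms
Cutoff frequency: fc = 1 / (2*pi*R*C).
fc = 1 / (2*pi*0.002244) = 70.92 Hz

tau = 2.244 ms, fc = 70.92 Hz


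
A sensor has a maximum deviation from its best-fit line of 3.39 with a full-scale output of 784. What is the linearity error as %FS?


Linearity error = (max deviation / full scale) * 100%.
Linearity = (3.39 / 784) * 100
Linearity = 0.432 %FS

0.432 %FS


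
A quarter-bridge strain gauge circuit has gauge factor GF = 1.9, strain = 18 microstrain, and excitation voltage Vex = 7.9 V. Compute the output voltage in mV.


Quarter bridge output: Vout = (GF * epsilon * Vex) / 4.
Vout = (1.9 * 18e-6 * 7.9) / 4
Vout = 0.00027018 / 4 V
Vout = 6.754e-05 V = 0.0675 mV

0.0675 mV


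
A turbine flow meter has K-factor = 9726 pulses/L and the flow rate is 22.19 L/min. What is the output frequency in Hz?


Frequency = K * Q / 60 (converting L/min to L/s).
f = 9726 * 22.19 / 60
f = 215819.94 / 60
f = 3597.0 Hz

3597.0 Hz


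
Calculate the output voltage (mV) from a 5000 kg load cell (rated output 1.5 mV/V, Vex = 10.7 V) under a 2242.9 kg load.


Vout = rated_output * Vex * (load / capacity).
Vout = 1.5 * 10.7 * (2242.9 / 5000)
Vout = 1.5 * 10.7 * 0.44858
Vout = 7.2 mV

7.2 mV


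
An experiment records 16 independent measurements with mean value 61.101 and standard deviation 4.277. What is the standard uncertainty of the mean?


The standard uncertainty for Type A evaluation is u = s / sqrt(n).
u = 4.277 / sqrt(16)
u = 4.277 / 4.0
u = 1.0693

1.0693


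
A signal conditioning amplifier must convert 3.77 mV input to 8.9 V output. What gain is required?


Gain = Vout / Vin (converting to same units).
G = 8.9 V / 3.77 mV
G = 8900.0 mV / 3.77 mV
G = 2360.74

2360.74


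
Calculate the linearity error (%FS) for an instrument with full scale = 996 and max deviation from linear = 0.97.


Linearity error = (max deviation / full scale) * 100%.
Linearity = (0.97 / 996) * 100
Linearity = 0.097 %FS

0.097 %FS


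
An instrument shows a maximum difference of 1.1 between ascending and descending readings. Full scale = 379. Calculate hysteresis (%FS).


Hysteresis = (max difference / full scale) * 100%.
H = (1.1 / 379) * 100
H = 0.29 %FS

0.29 %FS


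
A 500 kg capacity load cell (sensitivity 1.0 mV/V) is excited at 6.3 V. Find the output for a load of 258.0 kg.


Vout = rated_output * Vex * (load / capacity).
Vout = 1.0 * 6.3 * (258.0 / 500)
Vout = 1.0 * 6.3 * 0.516
Vout = 3.251 mV

3.251 mV


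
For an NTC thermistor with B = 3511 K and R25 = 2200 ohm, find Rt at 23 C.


NTC thermistor equation: Rt = R25 * exp(B * (1/T - 1/T25)).
T in Kelvin: 296.15 K, T25 = 298.15 K
1/T - 1/T25 = 1/296.15 - 1/298.15 = 2.265e-05
B * (1/T - 1/T25) = 3511 * 2.265e-05 = 0.0795
Rt = 2200 * exp(0.0795) = 2382.1 ohm

2382.1 ohm


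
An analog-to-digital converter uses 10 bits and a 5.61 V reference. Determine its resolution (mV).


The resolution (LSB) of an ADC is Vref / 2^n.
LSB = 5.61 / 2^10
LSB = 5.61 / 1024
LSB = 0.00547852 V = 5.47851562 mV

5.47851562 mV


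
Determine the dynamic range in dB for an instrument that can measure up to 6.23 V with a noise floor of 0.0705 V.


Dynamic range = 20 * log10(Vmax / Vnoise).
DR = 20 * log10(6.23 / 0.0705)
DR = 20 * log10(88.37)
DR = 38.93 dB

38.93 dB


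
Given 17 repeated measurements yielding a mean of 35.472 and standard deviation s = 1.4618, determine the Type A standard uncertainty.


The standard uncertainty for Type A evaluation is u = s / sqrt(n).
u = 1.4618 / sqrt(17)
u = 1.4618 / 4.1231
u = 0.3545

0.3545


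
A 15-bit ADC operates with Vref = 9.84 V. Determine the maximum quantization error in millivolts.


The maximum quantization error is +/- LSB/2.
LSB = Vref / 2^n = 9.84 / 32768 = 0.00030029 V
Max error = LSB / 2 = 0.00030029 / 2 = 0.00015015 V
Max error = 0.1501 mV

0.1501 mV


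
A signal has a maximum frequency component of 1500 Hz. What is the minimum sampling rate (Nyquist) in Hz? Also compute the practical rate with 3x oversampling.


By Nyquist theorem, fs_min = 2 * fmax.
fs_min = 2 * 1500 = 3000 Hz
Practical rate = 3 * fs_min = 3 * 3000 = 9000 Hz

fs_min = 3000 Hz, fs_practical = 9000 Hz


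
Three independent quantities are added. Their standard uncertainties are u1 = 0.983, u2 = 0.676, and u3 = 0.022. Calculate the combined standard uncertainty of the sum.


For a sum of independent quantities, uc = sqrt(u1^2 + u2^2 + u3^2).
uc = sqrt(0.983^2 + 0.676^2 + 0.022^2)
uc = sqrt(0.966289 + 0.456976 + 0.000484)
uc = 1.1932

1.1932


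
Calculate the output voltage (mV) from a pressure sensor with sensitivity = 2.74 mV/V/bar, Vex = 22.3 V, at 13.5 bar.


Output = sensitivity * Vex * P.
Vout = 2.74 * 22.3 * 13.5
Vout = 61.102 * 13.5
Vout = 824.88 mV

824.88 mV


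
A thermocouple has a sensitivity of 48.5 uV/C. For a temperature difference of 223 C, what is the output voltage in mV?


The thermocouple output V = sensitivity * dT.
V = 48.5 uV/C * 223 C
V = 10815.5 uV
V = 10.816 mV

10.816 mV


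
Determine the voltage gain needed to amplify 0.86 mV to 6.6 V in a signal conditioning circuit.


Gain = Vout / Vin (converting to same units).
G = 6.6 V / 0.86 mV
G = 6600.0 mV / 0.86 mV
G = 7674.42

7674.42


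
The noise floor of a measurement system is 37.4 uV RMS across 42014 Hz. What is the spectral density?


Noise spectral density = Vrms / sqrt(BW).
NSD = 37.4 / sqrt(42014)
NSD = 37.4 / 204.9732
NSD = 0.1825 uV/sqrt(Hz)

0.1825 uV/sqrt(Hz)


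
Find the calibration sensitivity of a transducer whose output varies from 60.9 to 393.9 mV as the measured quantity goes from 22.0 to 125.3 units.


Sensitivity = (y2 - y1) / (x2 - x1).
S = (393.9 - 60.9) / (125.3 - 22.0)
S = 333.0 / 103.3
S = 3.2236 mV/unit

3.2236 mV/unit


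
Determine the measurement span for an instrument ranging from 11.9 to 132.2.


Span = upper range - lower range.
Span = 132.2 - (11.9)
Span = 120.3

120.3


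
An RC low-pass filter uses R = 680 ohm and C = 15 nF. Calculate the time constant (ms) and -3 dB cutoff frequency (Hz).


Time constant: tau = R * C.
tau = 680 * 1.50e-08 = 1.02e-05 s
tau = 0.0102 ms
Cutoff frequency: fc = 1 / (2*pi*R*C).
fc = 1 / (2*pi*1.02e-05) = 15603.43 Hz

tau = 0.0102 ms, fc = 15603.43 Hz


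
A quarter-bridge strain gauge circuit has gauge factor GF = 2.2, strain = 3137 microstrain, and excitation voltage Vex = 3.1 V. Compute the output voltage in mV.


Quarter bridge output: Vout = (GF * epsilon * Vex) / 4.
Vout = (2.2 * 3137e-6 * 3.1) / 4
Vout = 0.02139434 / 4 V
Vout = 0.00534859 V = 5.3486 mV

5.3486 mV


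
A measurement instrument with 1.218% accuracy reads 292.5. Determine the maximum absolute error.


Absolute error = (accuracy% / 100) * reading.
Error = (1.218 / 100) * 292.5
Error = 0.01218 * 292.5
Error = 3.5627

3.5627


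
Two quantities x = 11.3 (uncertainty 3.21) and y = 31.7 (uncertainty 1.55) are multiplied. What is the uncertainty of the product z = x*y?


For a product z = x*y, the relative uncertainty is:
uz/z = sqrt((ux/x)^2 + (uy/y)^2)
Relative uncertainties: ux/x = 3.21/11.3 = 0.284071
uy/y = 1.55/31.7 = 0.048896
z = 11.3 * 31.7 = 358.2
uz = 358.2 * sqrt(0.284071^2 + 0.048896^2) = 103.253

103.253


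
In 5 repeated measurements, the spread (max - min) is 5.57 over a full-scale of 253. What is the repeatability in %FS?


Repeatability = (spread / full scale) * 100%.
R = (5.57 / 253) * 100
R = 2.202 %FS

2.202 %FS


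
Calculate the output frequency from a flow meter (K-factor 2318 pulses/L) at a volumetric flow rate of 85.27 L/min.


Frequency = K * Q / 60 (converting L/min to L/s).
f = 2318 * 85.27 / 60
f = 197655.86 / 60
f = 3294.26 Hz

3294.26 Hz


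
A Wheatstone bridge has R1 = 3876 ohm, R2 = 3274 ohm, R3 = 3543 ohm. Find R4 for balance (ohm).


At balance: R1*R4 = R2*R3, so R4 = R2*R3/R1.
R4 = 3274 * 3543 / 3876
R4 = 11599782 / 3876
R4 = 2992.72 ohm

2992.72 ohm


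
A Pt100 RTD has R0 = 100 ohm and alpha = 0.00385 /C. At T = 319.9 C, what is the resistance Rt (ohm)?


The RTD equation: Rt = R0 * (1 + alpha * T).
Rt = 100 * (1 + 0.00385 * 319.9)
Rt = 100 * (1 + 1.231615)
Rt = 100 * 2.231615
Rt = 223.161 ohm

223.161 ohm


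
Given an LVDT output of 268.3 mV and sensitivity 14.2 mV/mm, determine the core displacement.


Displacement = Vout / sensitivity.
d = 268.3 / 14.2
d = 18.894 mm

18.894 mm


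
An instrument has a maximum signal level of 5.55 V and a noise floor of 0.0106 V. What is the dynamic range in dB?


Dynamic range = 20 * log10(Vmax / Vnoise).
DR = 20 * log10(5.55 / 0.0106)
DR = 20 * log10(523.58)
DR = 54.38 dB

54.38 dB


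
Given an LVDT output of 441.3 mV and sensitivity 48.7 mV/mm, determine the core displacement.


Displacement = Vout / sensitivity.
d = 441.3 / 48.7
d = 9.062 mm

9.062 mm


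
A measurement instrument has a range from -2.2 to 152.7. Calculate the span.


Span = upper range - lower range.
Span = 152.7 - (-2.2)
Span = 154.9

154.9


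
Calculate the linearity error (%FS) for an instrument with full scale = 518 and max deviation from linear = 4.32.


Linearity error = (max deviation / full scale) * 100%.
Linearity = (4.32 / 518) * 100
Linearity = 0.834 %FS

0.834 %FS


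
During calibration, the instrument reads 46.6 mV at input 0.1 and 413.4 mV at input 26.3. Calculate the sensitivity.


Sensitivity = (y2 - y1) / (x2 - x1).
S = (413.4 - 46.6) / (26.3 - 0.1)
S = 366.8 / 26.2
S = 14.0 mV/unit

14.0 mV/unit


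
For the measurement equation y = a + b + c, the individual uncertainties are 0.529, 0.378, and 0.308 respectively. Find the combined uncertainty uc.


For a sum of independent quantities, uc = sqrt(u1^2 + u2^2 + u3^2).
uc = sqrt(0.529^2 + 0.378^2 + 0.308^2)
uc = sqrt(0.279841 + 0.142884 + 0.094864)
uc = 0.7194

0.7194


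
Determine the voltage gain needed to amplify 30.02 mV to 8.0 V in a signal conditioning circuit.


Gain = Vout / Vin (converting to same units).
G = 8.0 V / 30.02 mV
G = 8000.0 mV / 30.02 mV
G = 266.49

266.49


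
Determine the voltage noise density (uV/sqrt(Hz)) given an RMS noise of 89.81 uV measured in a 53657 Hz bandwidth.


Noise spectral density = Vrms / sqrt(BW).
NSD = 89.81 / sqrt(53657)
NSD = 89.81 / 231.6398
NSD = 0.3877 uV/sqrt(Hz)

0.3877 uV/sqrt(Hz)


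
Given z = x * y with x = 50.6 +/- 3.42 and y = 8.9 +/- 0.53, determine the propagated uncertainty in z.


For a product z = x*y, the relative uncertainty is:
uz/z = sqrt((ux/x)^2 + (uy/y)^2)
Relative uncertainties: ux/x = 3.42/50.6 = 0.067589
uy/y = 0.53/8.9 = 0.059551
z = 50.6 * 8.9 = 450.3
uz = 450.3 * sqrt(0.067589^2 + 0.059551^2) = 40.567

40.567


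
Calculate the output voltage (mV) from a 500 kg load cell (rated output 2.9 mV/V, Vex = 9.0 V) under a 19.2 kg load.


Vout = rated_output * Vex * (load / capacity).
Vout = 2.9 * 9.0 * (19.2 / 500)
Vout = 2.9 * 9.0 * 0.0384
Vout = 1.002 mV

1.002 mV


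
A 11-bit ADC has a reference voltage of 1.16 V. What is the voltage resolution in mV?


The resolution (LSB) of an ADC is Vref / 2^n.
LSB = 1.16 / 2^11
LSB = 1.16 / 2048
LSB = 0.00056641 V = 0.56640625 mV

0.56640625 mV


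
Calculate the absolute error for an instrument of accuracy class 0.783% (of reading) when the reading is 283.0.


Absolute error = (accuracy% / 100) * reading.
Error = (0.783 / 100) * 283.0
Error = 0.00783 * 283.0
Error = 2.2159

2.2159


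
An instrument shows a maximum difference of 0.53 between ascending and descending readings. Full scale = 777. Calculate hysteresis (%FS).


Hysteresis = (max difference / full scale) * 100%.
H = (0.53 / 777) * 100
H = 0.068 %FS

0.068 %FS


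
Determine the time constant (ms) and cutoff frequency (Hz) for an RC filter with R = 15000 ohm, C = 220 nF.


Time constant: tau = R * C.
tau = 15000 * 2.20e-07 = 0.0033 s
tau = 3.3 ms
Cutoff frequency: fc = 1 / (2*pi*R*C).
fc = 1 / (2*pi*0.0033) = 48.23 Hz

tau = 3.3 ms, fc = 48.23 Hz


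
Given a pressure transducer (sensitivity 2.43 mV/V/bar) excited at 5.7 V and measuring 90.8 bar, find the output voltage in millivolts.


Output = sensitivity * Vex * P.
Vout = 2.43 * 5.7 * 90.8
Vout = 13.851 * 90.8
Vout = 1257.67 mV

1257.67 mV


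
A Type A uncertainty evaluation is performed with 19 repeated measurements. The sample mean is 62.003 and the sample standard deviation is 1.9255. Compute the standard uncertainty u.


The standard uncertainty for Type A evaluation is u = s / sqrt(n).
u = 1.9255 / sqrt(19)
u = 1.9255 / 4.3589
u = 0.4417

0.4417


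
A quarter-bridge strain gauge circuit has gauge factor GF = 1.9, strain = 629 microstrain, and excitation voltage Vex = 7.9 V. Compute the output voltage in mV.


Quarter bridge output: Vout = (GF * epsilon * Vex) / 4.
Vout = (1.9 * 629e-6 * 7.9) / 4
Vout = 0.00944129 / 4 V
Vout = 0.00236032 V = 2.3603 mV

2.3603 mV


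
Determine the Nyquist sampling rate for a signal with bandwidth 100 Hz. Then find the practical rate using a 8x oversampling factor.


By Nyquist theorem, fs_min = 2 * fmax.
fs_min = 2 * 100 = 200 Hz
Practical rate = 8 * fs_min = 8 * 200 = 1600 Hz

fs_min = 200 Hz, fs_practical = 1600 Hz


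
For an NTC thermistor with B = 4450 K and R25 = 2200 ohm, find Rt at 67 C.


NTC thermistor equation: Rt = R25 * exp(B * (1/T - 1/T25)).
T in Kelvin: 340.15 K, T25 = 298.15 K
1/T - 1/T25 = 1/340.15 - 1/298.15 = -0.00041414
B * (1/T - 1/T25) = 4450 * -0.00041414 = -1.8429
Rt = 2200 * exp(-1.8429) = 348.4 ohm

348.4 ohm


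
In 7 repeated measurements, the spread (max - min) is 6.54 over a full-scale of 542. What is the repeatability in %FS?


Repeatability = (spread / full scale) * 100%.
R = (6.54 / 542) * 100
R = 1.207 %FS

1.207 %FS


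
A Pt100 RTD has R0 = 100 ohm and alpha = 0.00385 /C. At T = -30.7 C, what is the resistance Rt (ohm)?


The RTD equation: Rt = R0 * (1 + alpha * T).
Rt = 100 * (1 + 0.00385 * -30.7)
Rt = 100 * (1 + -0.118195)
Rt = 100 * 0.881805
Rt = 88.18 ohm

88.18 ohm


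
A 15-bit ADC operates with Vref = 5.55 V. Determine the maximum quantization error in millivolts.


The maximum quantization error is +/- LSB/2.
LSB = Vref / 2^n = 5.55 / 32768 = 0.00016937 V
Max error = LSB / 2 = 0.00016937 / 2 = 8.469e-05 V
Max error = 0.0847 mV

0.0847 mV


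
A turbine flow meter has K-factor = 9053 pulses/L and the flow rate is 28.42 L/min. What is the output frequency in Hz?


Frequency = K * Q / 60 (converting L/min to L/s).
f = 9053 * 28.42 / 60
f = 257286.26 / 60
f = 4288.1 Hz

4288.1 Hz


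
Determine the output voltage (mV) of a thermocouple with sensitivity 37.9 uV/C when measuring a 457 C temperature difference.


The thermocouple output V = sensitivity * dT.
V = 37.9 uV/C * 457 C
V = 17320.3 uV
V = 17.32 mV

17.32 mV


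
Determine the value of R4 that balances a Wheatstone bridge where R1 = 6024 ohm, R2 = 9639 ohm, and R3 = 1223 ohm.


At balance: R1*R4 = R2*R3, so R4 = R2*R3/R1.
R4 = 9639 * 1223 / 6024
R4 = 11788497 / 6024
R4 = 1956.92 ohm

1956.92 ohm


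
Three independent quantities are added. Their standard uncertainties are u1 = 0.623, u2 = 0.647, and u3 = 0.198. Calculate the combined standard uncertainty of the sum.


For a sum of independent quantities, uc = sqrt(u1^2 + u2^2 + u3^2).
uc = sqrt(0.623^2 + 0.647^2 + 0.198^2)
uc = sqrt(0.388129 + 0.418609 + 0.039204)
uc = 0.9198

0.9198


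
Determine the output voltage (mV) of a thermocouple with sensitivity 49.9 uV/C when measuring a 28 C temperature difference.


The thermocouple output V = sensitivity * dT.
V = 49.9 uV/C * 28 C
V = 1397.2 uV
V = 1.397 mV

1.397 mV


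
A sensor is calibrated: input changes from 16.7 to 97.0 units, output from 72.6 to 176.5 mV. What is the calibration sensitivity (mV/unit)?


Sensitivity = (y2 - y1) / (x2 - x1).
S = (176.5 - 72.6) / (97.0 - 16.7)
S = 103.9 / 80.3
S = 1.2939 mV/unit

1.2939 mV/unit


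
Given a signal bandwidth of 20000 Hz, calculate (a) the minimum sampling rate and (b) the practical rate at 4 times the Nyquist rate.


By Nyquist theorem, fs_min = 2 * fmax.
fs_min = 2 * 20000 = 40000 Hz
Practical rate = 4 * fs_min = 4 * 40000 = 160000 Hz

fs_min = 40000 Hz, fs_practical = 160000 Hz


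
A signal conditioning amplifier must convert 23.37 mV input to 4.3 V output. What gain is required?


Gain = Vout / Vin (converting to same units).
G = 4.3 V / 23.37 mV
G = 4300.0 mV / 23.37 mV
G = 184.0

184.0


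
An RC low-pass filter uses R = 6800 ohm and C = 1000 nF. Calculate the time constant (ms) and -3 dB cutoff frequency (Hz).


Time constant: tau = R * C.
tau = 6800 * 1.00e-06 = 0.0068 s
tau = 6.8 ms
Cutoff frequency: fc = 1 / (2*pi*R*C).
fc = 1 / (2*pi*0.0068) = 23.41 Hz

tau = 6.8 ms, fc = 23.41 Hz


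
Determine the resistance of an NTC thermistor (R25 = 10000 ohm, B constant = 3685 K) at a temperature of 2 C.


NTC thermistor equation: Rt = R25 * exp(B * (1/T - 1/T25)).
T in Kelvin: 275.15 K, T25 = 298.15 K
1/T - 1/T25 = 1/275.15 - 1/298.15 = 0.00028036
B * (1/T - 1/T25) = 3685 * 0.00028036 = 1.0331
Rt = 10000 * exp(1.0331) = 28098.9 ohm

28098.9 ohm


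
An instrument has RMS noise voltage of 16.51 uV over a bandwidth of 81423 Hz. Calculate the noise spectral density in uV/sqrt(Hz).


Noise spectral density = Vrms / sqrt(BW).
NSD = 16.51 / sqrt(81423)
NSD = 16.51 / 285.3472
NSD = 0.0579 uV/sqrt(Hz)

0.0579 uV/sqrt(Hz)


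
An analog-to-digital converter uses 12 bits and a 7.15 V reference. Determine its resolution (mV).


The resolution (LSB) of an ADC is Vref / 2^n.
LSB = 7.15 / 2^12
LSB = 7.15 / 4096
LSB = 0.00174561 V = 1.74560547 mV

1.74560547 mV


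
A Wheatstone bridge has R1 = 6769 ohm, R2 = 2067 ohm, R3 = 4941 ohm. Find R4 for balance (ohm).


At balance: R1*R4 = R2*R3, so R4 = R2*R3/R1.
R4 = 2067 * 4941 / 6769
R4 = 10213047 / 6769
R4 = 1508.8 ohm

1508.8 ohm


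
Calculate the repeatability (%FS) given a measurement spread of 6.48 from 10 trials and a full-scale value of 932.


Repeatability = (spread / full scale) * 100%.
R = (6.48 / 932) * 100
R = 0.695 %FS

0.695 %FS


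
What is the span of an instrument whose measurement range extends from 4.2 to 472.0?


Span = upper range - lower range.
Span = 472.0 - (4.2)
Span = 467.8

467.8


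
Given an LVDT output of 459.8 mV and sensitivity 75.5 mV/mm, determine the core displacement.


Displacement = Vout / sensitivity.
d = 459.8 / 75.5
d = 6.09 mm

6.09 mm


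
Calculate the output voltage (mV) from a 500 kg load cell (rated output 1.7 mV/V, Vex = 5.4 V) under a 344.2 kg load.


Vout = rated_output * Vex * (load / capacity).
Vout = 1.7 * 5.4 * (344.2 / 500)
Vout = 1.7 * 5.4 * 0.6884
Vout = 6.32 mV

6.32 mV


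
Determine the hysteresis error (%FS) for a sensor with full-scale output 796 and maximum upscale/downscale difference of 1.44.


Hysteresis = (max difference / full scale) * 100%.
H = (1.44 / 796) * 100
H = 0.181 %FS

0.181 %FS


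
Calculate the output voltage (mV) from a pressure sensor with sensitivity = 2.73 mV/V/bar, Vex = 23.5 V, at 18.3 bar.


Output = sensitivity * Vex * P.
Vout = 2.73 * 23.5 * 18.3
Vout = 64.155 * 18.3
Vout = 1174.04 mV

1174.04 mV


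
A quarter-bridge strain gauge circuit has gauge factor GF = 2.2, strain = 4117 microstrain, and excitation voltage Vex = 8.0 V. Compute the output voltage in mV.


Quarter bridge output: Vout = (GF * epsilon * Vex) / 4.
Vout = (2.2 * 4117e-6 * 8.0) / 4
Vout = 0.0724592 / 4 V
Vout = 0.0181148 V = 18.1148 mV

18.1148 mV


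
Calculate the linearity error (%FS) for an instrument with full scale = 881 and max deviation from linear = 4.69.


Linearity error = (max deviation / full scale) * 100%.
Linearity = (4.69 / 881) * 100
Linearity = 0.532 %FS

0.532 %FS


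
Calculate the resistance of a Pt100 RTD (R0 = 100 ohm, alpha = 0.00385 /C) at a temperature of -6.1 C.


The RTD equation: Rt = R0 * (1 + alpha * T).
Rt = 100 * (1 + 0.00385 * -6.1)
Rt = 100 * (1 + -0.023485)
Rt = 100 * 0.976515
Rt = 97.651 ohm

97.651 ohm


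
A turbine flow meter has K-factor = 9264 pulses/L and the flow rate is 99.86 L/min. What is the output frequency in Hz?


Frequency = K * Q / 60 (converting L/min to L/s).
f = 9264 * 99.86 / 60
f = 925103.04 / 60
f = 15418.38 Hz

15418.38 Hz


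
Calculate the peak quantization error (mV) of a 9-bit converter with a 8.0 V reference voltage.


The maximum quantization error is +/- LSB/2.
LSB = Vref / 2^n = 8.0 / 512 = 0.015625 V
Max error = LSB / 2 = 0.015625 / 2 = 0.0078125 V
Max error = 7.8125 mV

7.8125 mV


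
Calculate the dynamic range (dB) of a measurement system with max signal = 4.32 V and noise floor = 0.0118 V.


Dynamic range = 20 * log10(Vmax / Vnoise).
DR = 20 * log10(4.32 / 0.0118)
DR = 20 * log10(366.1)
DR = 51.27 dB

51.27 dB


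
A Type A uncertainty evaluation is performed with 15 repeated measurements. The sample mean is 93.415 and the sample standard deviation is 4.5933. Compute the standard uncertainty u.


The standard uncertainty for Type A evaluation is u = s / sqrt(n).
u = 4.5933 / sqrt(15)
u = 4.5933 / 3.873
u = 1.186

1.186


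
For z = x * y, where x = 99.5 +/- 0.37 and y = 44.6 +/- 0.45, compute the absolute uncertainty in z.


For a product z = x*y, the relative uncertainty is:
uz/z = sqrt((ux/x)^2 + (uy/y)^2)
Relative uncertainties: ux/x = 0.37/99.5 = 0.003719
uy/y = 0.45/44.6 = 0.01009
z = 99.5 * 44.6 = 4437.7
uz = 4437.7 * sqrt(0.003719^2 + 0.01009^2) = 47.719

47.719


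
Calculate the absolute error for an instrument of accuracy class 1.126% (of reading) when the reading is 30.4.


Absolute error = (accuracy% / 100) * reading.
Error = (1.126 / 100) * 30.4
Error = 0.01126 * 30.4
Error = 0.3423

0.3423


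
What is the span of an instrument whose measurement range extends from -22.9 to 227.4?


Span = upper range - lower range.
Span = 227.4 - (-22.9)
Span = 250.3

250.3


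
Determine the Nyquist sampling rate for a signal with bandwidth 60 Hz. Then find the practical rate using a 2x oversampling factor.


By Nyquist theorem, fs_min = 2 * fmax.
fs_min = 2 * 60 = 120 Hz
Practical rate = 2 * fs_min = 2 * 120 = 240 Hz

fs_min = 120 Hz, fs_practical = 240 Hz


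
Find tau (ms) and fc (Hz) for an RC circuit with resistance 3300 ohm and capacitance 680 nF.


Time constant: tau = R * C.
tau = 3300 * 6.80e-07 = 0.002244 s
tau = 2.244 ms
Cutoff frequency: fc = 1 / (2*pi*R*C).
fc = 1 / (2*pi*0.002244) = 70.92 Hz

tau = 2.244 ms, fc = 70.92 Hz


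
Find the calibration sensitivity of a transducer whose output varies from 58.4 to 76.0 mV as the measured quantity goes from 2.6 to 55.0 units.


Sensitivity = (y2 - y1) / (x2 - x1).
S = (76.0 - 58.4) / (55.0 - 2.6)
S = 17.6 / 52.4
S = 0.3359 mV/unit

0.3359 mV/unit


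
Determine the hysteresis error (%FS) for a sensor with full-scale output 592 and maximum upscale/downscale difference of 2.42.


Hysteresis = (max difference / full scale) * 100%.
H = (2.42 / 592) * 100
H = 0.409 %FS

0.409 %FS


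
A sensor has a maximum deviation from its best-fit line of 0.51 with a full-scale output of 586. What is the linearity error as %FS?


Linearity error = (max deviation / full scale) * 100%.
Linearity = (0.51 / 586) * 100
Linearity = 0.087 %FS

0.087 %FS


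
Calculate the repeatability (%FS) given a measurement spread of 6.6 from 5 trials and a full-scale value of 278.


Repeatability = (spread / full scale) * 100%.
R = (6.6 / 278) * 100
R = 2.374 %FS

2.374 %FS


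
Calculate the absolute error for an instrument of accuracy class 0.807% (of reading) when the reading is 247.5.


Absolute error = (accuracy% / 100) * reading.
Error = (0.807 / 100) * 247.5
Error = 0.00807 * 247.5
Error = 1.9973

1.9973


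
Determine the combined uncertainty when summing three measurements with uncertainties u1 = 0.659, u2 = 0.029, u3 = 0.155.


For a sum of independent quantities, uc = sqrt(u1^2 + u2^2 + u3^2).
uc = sqrt(0.659^2 + 0.029^2 + 0.155^2)
uc = sqrt(0.434281 + 0.000841 + 0.024025)
uc = 0.6776

0.6776


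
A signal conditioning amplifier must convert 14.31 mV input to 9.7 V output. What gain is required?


Gain = Vout / Vin (converting to same units).
G = 9.7 V / 14.31 mV
G = 9700.0 mV / 14.31 mV
G = 677.85

677.85


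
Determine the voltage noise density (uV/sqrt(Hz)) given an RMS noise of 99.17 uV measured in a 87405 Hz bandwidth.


Noise spectral density = Vrms / sqrt(BW).
NSD = 99.17 / sqrt(87405)
NSD = 99.17 / 295.6434
NSD = 0.3354 uV/sqrt(Hz)

0.3354 uV/sqrt(Hz)


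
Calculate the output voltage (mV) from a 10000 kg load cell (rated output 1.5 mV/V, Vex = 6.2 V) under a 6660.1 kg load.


Vout = rated_output * Vex * (load / capacity).
Vout = 1.5 * 6.2 * (6660.1 / 10000)
Vout = 1.5 * 6.2 * 0.66601
Vout = 6.194 mV

6.194 mV


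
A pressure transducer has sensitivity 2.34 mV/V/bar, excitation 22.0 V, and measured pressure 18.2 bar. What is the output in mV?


Output = sensitivity * Vex * P.
Vout = 2.34 * 22.0 * 18.2
Vout = 51.48 * 18.2
Vout = 936.94 mV

936.94 mV


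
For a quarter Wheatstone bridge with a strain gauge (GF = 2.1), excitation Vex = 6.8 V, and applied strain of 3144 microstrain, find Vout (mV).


Quarter bridge output: Vout = (GF * epsilon * Vex) / 4.
Vout = (2.1 * 3144e-6 * 6.8) / 4
Vout = 0.04489632 / 4 V
Vout = 0.01122408 V = 11.2241 mV

11.2241 mV


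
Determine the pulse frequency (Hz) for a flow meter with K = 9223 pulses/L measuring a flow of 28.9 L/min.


Frequency = K * Q / 60 (converting L/min to L/s).
f = 9223 * 28.9 / 60
f = 266544.7 / 60
f = 4442.41 Hz

4442.41 Hz


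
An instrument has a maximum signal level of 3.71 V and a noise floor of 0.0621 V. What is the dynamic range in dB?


Dynamic range = 20 * log10(Vmax / Vnoise).
DR = 20 * log10(3.71 / 0.0621)
DR = 20 * log10(59.74)
DR = 35.53 dB

35.53 dB


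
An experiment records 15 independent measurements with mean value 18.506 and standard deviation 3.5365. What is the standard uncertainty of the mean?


The standard uncertainty for Type A evaluation is u = s / sqrt(n).
u = 3.5365 / sqrt(15)
u = 3.5365 / 3.873
u = 0.9131

0.9131


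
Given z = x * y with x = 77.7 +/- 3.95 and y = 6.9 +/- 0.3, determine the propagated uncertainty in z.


For a product z = x*y, the relative uncertainty is:
uz/z = sqrt((ux/x)^2 + (uy/y)^2)
Relative uncertainties: ux/x = 3.95/77.7 = 0.050837
uy/y = 0.3/6.9 = 0.043478
z = 77.7 * 6.9 = 536.1
uz = 536.1 * sqrt(0.050837^2 + 0.043478^2) = 35.864

35.864


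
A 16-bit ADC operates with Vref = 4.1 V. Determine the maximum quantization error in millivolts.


The maximum quantization error is +/- LSB/2.
LSB = Vref / 2^n = 4.1 / 65536 = 6.256e-05 V
Max error = LSB / 2 = 6.256e-05 / 2 = 3.128e-05 V
Max error = 0.0313 mV

0.0313 mV


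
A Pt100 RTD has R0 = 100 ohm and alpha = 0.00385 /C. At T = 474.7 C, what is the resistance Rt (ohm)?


The RTD equation: Rt = R0 * (1 + alpha * T).
Rt = 100 * (1 + 0.00385 * 474.7)
Rt = 100 * (1 + 1.827595)
Rt = 100 * 2.827595
Rt = 282.76 ohm

282.76 ohm


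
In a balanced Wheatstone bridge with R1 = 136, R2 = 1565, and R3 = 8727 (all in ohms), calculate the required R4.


At balance: R1*R4 = R2*R3, so R4 = R2*R3/R1.
R4 = 1565 * 8727 / 136
R4 = 13657755 / 136
R4 = 100424.67 ohm

100424.67 ohm


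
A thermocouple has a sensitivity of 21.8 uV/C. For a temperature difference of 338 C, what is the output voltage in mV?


The thermocouple output V = sensitivity * dT.
V = 21.8 uV/C * 338 C
V = 7368.4 uV
V = 7.368 mV

7.368 mV


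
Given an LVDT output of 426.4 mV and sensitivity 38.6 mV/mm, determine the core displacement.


Displacement = Vout / sensitivity.
d = 426.4 / 38.6
d = 11.047 mm

11.047 mm


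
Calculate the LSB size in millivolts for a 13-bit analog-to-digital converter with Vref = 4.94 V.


The resolution (LSB) of an ADC is Vref / 2^n.
LSB = 4.94 / 2^13
LSB = 4.94 / 8192
LSB = 0.00060303 V = 0.60302734 mV

0.60302734 mV


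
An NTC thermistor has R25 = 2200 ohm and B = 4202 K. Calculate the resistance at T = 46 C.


NTC thermistor equation: Rt = R25 * exp(B * (1/T - 1/T25)).
T in Kelvin: 319.15 K, T25 = 298.15 K
1/T - 1/T25 = 1/319.15 - 1/298.15 = -0.00022069
B * (1/T - 1/T25) = 4202 * -0.00022069 = -0.9274
Rt = 2200 * exp(-0.9274) = 870.3 ohm

870.3 ohm


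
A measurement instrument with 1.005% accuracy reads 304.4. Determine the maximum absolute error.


Absolute error = (accuracy% / 100) * reading.
Error = (1.005 / 100) * 304.4
Error = 0.01005 * 304.4
Error = 3.0592

3.0592


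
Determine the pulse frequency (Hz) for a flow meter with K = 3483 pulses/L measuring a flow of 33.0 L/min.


Frequency = K * Q / 60 (converting L/min to L/s).
f = 3483 * 33.0 / 60
f = 114939.0 / 60
f = 1915.65 Hz

1915.65 Hz


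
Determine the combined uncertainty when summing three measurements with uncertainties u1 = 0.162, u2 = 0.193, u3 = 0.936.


For a sum of independent quantities, uc = sqrt(u1^2 + u2^2 + u3^2).
uc = sqrt(0.162^2 + 0.193^2 + 0.936^2)
uc = sqrt(0.026244 + 0.037249 + 0.876096)
uc = 0.9693

0.9693


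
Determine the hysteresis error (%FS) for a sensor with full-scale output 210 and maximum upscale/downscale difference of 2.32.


Hysteresis = (max difference / full scale) * 100%.
H = (2.32 / 210) * 100
H = 1.105 %FS

1.105 %FS


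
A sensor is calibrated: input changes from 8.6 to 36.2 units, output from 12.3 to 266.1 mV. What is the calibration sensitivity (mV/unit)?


Sensitivity = (y2 - y1) / (x2 - x1).
S = (266.1 - 12.3) / (36.2 - 8.6)
S = 253.8 / 27.6
S = 9.1957 mV/unit

9.1957 mV/unit


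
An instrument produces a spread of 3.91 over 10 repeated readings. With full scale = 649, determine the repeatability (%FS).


Repeatability = (spread / full scale) * 100%.
R = (3.91 / 649) * 100
R = 0.602 %FS

0.602 %FS


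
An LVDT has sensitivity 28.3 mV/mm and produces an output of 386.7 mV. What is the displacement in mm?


Displacement = Vout / sensitivity.
d = 386.7 / 28.3
d = 13.664 mm

13.664 mm


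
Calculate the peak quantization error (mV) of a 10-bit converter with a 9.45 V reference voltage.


The maximum quantization error is +/- LSB/2.
LSB = Vref / 2^n = 9.45 / 1024 = 0.00922852 V
Max error = LSB / 2 = 0.00922852 / 2 = 0.00461426 V
Max error = 4.6143 mV

4.6143 mV


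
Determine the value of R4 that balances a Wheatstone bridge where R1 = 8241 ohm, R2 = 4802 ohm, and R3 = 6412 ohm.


At balance: R1*R4 = R2*R3, so R4 = R2*R3/R1.
R4 = 4802 * 6412 / 8241
R4 = 30790424 / 8241
R4 = 3736.25 ohm

3736.25 ohm


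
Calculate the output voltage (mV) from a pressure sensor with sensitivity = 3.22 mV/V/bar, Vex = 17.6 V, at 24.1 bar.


Output = sensitivity * Vex * P.
Vout = 3.22 * 17.6 * 24.1
Vout = 56.672 * 24.1
Vout = 1365.8 mV

1365.8 mV


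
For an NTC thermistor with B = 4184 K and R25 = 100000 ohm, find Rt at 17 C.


NTC thermistor equation: Rt = R25 * exp(B * (1/T - 1/T25)).
T in Kelvin: 290.15 K, T25 = 298.15 K
1/T - 1/T25 = 1/290.15 - 1/298.15 = 9.248e-05
B * (1/T - 1/T25) = 4184 * 9.248e-05 = 0.3869
Rt = 100000 * exp(0.3869) = 147244.3 ohm

147244.3 ohm


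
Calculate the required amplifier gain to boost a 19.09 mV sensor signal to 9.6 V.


Gain = Vout / Vin (converting to same units).
G = 9.6 V / 19.09 mV
G = 9600.0 mV / 19.09 mV
G = 502.88

502.88


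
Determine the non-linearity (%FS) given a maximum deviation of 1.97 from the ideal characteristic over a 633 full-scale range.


Linearity error = (max deviation / full scale) * 100%.
Linearity = (1.97 / 633) * 100
Linearity = 0.311 %FS

0.311 %FS


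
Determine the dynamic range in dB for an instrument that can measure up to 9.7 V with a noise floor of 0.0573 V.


Dynamic range = 20 * log10(Vmax / Vnoise).
DR = 20 * log10(9.7 / 0.0573)
DR = 20 * log10(169.28)
DR = 44.57 dB

44.57 dB


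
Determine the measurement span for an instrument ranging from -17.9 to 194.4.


Span = upper range - lower range.
Span = 194.4 - (-17.9)
Span = 212.3

212.3


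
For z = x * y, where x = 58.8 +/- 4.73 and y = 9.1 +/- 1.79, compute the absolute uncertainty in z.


For a product z = x*y, the relative uncertainty is:
uz/z = sqrt((ux/x)^2 + (uy/y)^2)
Relative uncertainties: ux/x = 4.73/58.8 = 0.080442
uy/y = 1.79/9.1 = 0.196703
z = 58.8 * 9.1 = 535.1
uz = 535.1 * sqrt(0.080442^2 + 0.196703^2) = 113.713

113.713


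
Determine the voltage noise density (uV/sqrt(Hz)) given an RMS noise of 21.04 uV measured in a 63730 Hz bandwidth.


Noise spectral density = Vrms / sqrt(BW).
NSD = 21.04 / sqrt(63730)
NSD = 21.04 / 252.448
NSD = 0.0833 uV/sqrt(Hz)

0.0833 uV/sqrt(Hz)


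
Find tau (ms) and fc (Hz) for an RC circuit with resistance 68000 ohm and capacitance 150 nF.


Time constant: tau = R * C.
tau = 68000 * 1.50e-07 = 0.0102 s
tau = 10.2 ms
Cutoff frequency: fc = 1 / (2*pi*R*C).
fc = 1 / (2*pi*0.0102) = 15.6 Hz

tau = 10.2 ms, fc = 15.6 Hz


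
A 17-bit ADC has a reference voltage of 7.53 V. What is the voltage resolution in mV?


The resolution (LSB) of an ADC is Vref / 2^n.
LSB = 7.53 / 2^17
LSB = 7.53 / 131072
LSB = 5.745e-05 V = 0.05744934 mV

0.05744934 mV


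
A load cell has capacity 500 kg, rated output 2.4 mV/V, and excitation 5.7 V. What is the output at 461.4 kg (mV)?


Vout = rated_output * Vex * (load / capacity).
Vout = 2.4 * 5.7 * (461.4 / 500)
Vout = 2.4 * 5.7 * 0.9228
Vout = 12.624 mV

12.624 mV


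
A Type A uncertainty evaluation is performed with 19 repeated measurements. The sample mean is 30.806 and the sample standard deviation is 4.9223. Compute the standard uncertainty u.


The standard uncertainty for Type A evaluation is u = s / sqrt(n).
u = 4.9223 / sqrt(19)
u = 4.9223 / 4.3589
u = 1.1293

1.1293


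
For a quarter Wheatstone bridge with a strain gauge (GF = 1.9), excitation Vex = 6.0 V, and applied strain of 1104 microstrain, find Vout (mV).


Quarter bridge output: Vout = (GF * epsilon * Vex) / 4.
Vout = (1.9 * 1104e-6 * 6.0) / 4
Vout = 0.0125856 / 4 V
Vout = 0.0031464 V = 3.1464 mV

3.1464 mV


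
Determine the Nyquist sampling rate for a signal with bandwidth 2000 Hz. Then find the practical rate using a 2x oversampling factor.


By Nyquist theorem, fs_min = 2 * fmax.
fs_min = 2 * 2000 = 4000 Hz
Practical rate = 2 * fs_min = 2 * 4000 = 8000 Hz

fs_min = 4000 Hz, fs_practical = 8000 Hz


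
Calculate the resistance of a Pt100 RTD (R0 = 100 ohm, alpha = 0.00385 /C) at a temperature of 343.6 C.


The RTD equation: Rt = R0 * (1 + alpha * T).
Rt = 100 * (1 + 0.00385 * 343.6)
Rt = 100 * (1 + 1.32286)
Rt = 100 * 2.32286
Rt = 232.286 ohm

232.286 ohm


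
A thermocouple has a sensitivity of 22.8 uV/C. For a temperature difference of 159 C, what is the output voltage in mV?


The thermocouple output V = sensitivity * dT.
V = 22.8 uV/C * 159 C
V = 3625.2 uV
V = 3.625 mV

3.625 mV


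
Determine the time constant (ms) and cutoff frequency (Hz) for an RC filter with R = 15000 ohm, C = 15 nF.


Time constant: tau = R * C.
tau = 15000 * 1.50e-08 = 0.000225 s
tau = 0.225 ms
Cutoff frequency: fc = 1 / (2*pi*R*C).
fc = 1 / (2*pi*0.000225) = 707.36 Hz

tau = 0.225 ms, fc = 707.36 Hz


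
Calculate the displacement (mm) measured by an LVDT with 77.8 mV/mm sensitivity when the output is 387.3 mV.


Displacement = Vout / sensitivity.
d = 387.3 / 77.8
d = 4.978 mm

4.978 mm


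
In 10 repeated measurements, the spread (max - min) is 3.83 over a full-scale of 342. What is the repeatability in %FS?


Repeatability = (spread / full scale) * 100%.
R = (3.83 / 342) * 100
R = 1.12 %FS

1.12 %FS


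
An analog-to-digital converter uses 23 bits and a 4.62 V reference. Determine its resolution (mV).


The resolution (LSB) of an ADC is Vref / 2^n.
LSB = 4.62 / 2^23
LSB = 4.62 / 8388608
LSB = 5.5e-07 V = 0.00055075 mV

0.00055075 mV


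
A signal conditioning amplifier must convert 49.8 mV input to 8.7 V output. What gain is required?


Gain = Vout / Vin (converting to same units).
G = 8.7 V / 49.8 mV
G = 8700.0 mV / 49.8 mV
G = 174.7

174.7


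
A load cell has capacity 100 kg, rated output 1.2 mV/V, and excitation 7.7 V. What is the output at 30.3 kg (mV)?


Vout = rated_output * Vex * (load / capacity).
Vout = 1.2 * 7.7 * (30.3 / 100)
Vout = 1.2 * 7.7 * 0.303
Vout = 2.8 mV

2.8 mV


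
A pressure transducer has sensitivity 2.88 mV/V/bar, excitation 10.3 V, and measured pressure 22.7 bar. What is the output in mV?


Output = sensitivity * Vex * P.
Vout = 2.88 * 10.3 * 22.7
Vout = 29.664 * 22.7
Vout = 673.37 mV

673.37 mV
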